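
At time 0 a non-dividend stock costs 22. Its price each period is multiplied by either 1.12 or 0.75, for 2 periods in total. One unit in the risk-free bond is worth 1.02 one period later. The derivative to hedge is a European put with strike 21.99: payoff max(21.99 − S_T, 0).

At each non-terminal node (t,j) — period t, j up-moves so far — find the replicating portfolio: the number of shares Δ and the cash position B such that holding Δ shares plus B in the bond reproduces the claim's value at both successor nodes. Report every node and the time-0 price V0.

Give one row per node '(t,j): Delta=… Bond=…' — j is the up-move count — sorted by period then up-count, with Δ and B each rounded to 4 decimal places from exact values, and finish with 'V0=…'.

(0,0): Delta=-0.5072 Bond=13.1647
(1,0): Delta=-1.0000 Bond=21.5588
(1,1): Delta=-0.3850 Bond=10.4165
V0=2.0058

Risk-neutral probability p* = (R−d)/(u−d) = (1.02−0.75)/(1.12−0.75) = 0.7297.
Terminal payoffs: V(2,0)=9.6150, V(2,1)=3.5100, V(2,2)=0.0000
Node (1,0) S=16.5000: V=(p*·3.5100+(1−p*)·9.6150)/1.02=5.0588; Δ=(3.5100−9.6150)/(18.4800−12.3750)=-1.0000; B=V−Δ·S=21.5588
Node (1,1) S=24.6400: V=(p*·0.0000+(1−p*)·3.5100)/1.02=0.9300; Δ=(0.0000−3.5100)/(27.5968−18.4800)=-0.3850; B=V−Δ·S=10.4165
Node (0,0) S=22.0000: V=(p*·0.9300+(1−p*)·5.0588)/1.02=2.0058; Δ=(0.9300−5.0588)/(24.6400−16.5000)=-0.5072; B=V−Δ·S=13.1647
Self-financing check: at every node Δ·S+B equals the discounted successor values.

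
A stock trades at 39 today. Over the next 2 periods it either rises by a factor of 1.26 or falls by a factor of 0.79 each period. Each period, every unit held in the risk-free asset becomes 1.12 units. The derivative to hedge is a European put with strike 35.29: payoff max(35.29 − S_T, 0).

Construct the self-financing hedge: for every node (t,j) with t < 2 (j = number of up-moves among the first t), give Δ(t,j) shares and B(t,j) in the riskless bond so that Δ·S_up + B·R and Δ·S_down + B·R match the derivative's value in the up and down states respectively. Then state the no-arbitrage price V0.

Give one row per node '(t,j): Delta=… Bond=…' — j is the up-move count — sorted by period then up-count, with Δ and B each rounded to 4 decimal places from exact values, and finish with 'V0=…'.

The replicating-portfolio and risk-neutral prices coincide; use p* = (1.12−0.79)/(1.26−0.79) = 0.7021 for the latter.
At expiry t=2: V(2,0)=10.9501, V(2,1)=0.0000, V(2,2)=0.0000
(1,0): S=30.8100. Δ = (V_up−V_dn)/(S_up−S_dn) = (0.0000−10.9501)/(38.8206−24.3399) = -0.7562. V = [p*·0.0000 + (1−p*)·10.9501]/1.12 = 2.9123. B = V − Δ·S = 26.2103.
(1,1): S=49.1400. Δ = (V_up−V_dn)/(S_up−S_dn) = (0.0000−0.0000)/(61.9164−38.8206) = 0.0000. V = [p*·0.0000 + (1−p*)·0.0000]/1.12 = 0.0000. B = V − Δ·S = 0.0000.
(0,0): S=39.0000. Δ = (V_up−V_dn)/(S_up−S_dn) = (0.0000−2.9123)/(49.1400−30.8100) = -0.1589. V = [p*·0.0000 + (1−p*)·2.9123]/1.12 = 0.7745. B = V − Δ·S = 6.9708.
Root portfolio cost Δ·39+B reproduces V0=0.7745.

(0,0): Delta=-0.1589 Bond=6.9708
(1,0): Delta=-0.7562 Bond=26.2103
(1,1): Delta=0.0000 Bond=0.0000
V0=0.7745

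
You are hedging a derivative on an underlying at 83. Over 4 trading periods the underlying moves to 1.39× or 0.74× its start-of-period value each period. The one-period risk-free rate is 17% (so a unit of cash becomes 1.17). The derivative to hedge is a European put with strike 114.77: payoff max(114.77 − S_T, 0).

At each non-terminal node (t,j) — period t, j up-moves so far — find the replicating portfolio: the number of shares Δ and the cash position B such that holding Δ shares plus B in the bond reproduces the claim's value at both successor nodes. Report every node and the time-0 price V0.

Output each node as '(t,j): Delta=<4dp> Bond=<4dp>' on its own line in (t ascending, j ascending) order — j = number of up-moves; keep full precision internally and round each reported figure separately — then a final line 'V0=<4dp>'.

No-arbitrage ⇒ martingale measure with p* = (R−d)/(u−d) = 0.6615.
Payoff layer (t=4): V(4,0)=89.8811, V(4,1)=68.0193, V(4,2)=26.9545, V(4,3)=0.0000, V(4,4)=0.0000
  t=3,j=0: stock 33.6336 → up 46.7507 (V=68.0193), down 24.8889 (V=89.8811). Price 64.4604; hedge Δ=-1.0000, bond B=98.0940.
  t=3,j=1: stock 63.1766 → up 87.8155 (V=26.9545), down 46.7507 (V=68.0193). Price 34.9174; hedge Δ=-1.0000, bond B=98.0940.
  t=3,j=2: stock 118.6696 → up 164.9507 (V=0.0000), down 87.8155 (V=26.9545). Price 7.7975; hedge Δ=-0.3494, bond B=49.2660.
  t=3,j=3: stock 222.9064 → up 309.8399 (V=0.0000), down 164.9507 (V=0.0000). Price 0.0000; hedge Δ=0.0000, bond B=0.0000.
  t=2,j=0: stock 45.4508 → up 63.1766 (V=34.9174), down 33.6336 (V=64.4604). Price 38.3902; hedge Δ=-1.0000, bond B=83.8410.
  t=2,j=1: stock 85.3738 → up 118.6696 (V=7.7975), down 63.1766 (V=34.9174). Price 14.5099; hedge Δ=-0.4887, bond B=56.2328.
  t=2,j=2: stock 160.3643 → up 222.9064 (V=0.0000), down 118.6696 (V=7.7975). Price 2.2557; hedge Δ=-0.0748, bond B=14.2518.
  t=1,j=0: stock 61.4200 → up 85.3738 (V=14.5099), down 45.4508 (V=38.3902). Price 19.3098; hedge Δ=-0.5982, bond B=56.0488.
  t=1,j=1: stock 115.3700 → up 160.3643 (V=2.2557), down 85.3738 (V=14.5099). Price 5.4729; hedge Δ=-0.1634, bond B=24.3254.
  t=0,j=0: stock 83.0000 → up 115.3700 (V=5.4729), down 61.4200 (V=19.3098). Price 8.6805; hedge Δ=-0.2565, bond B=29.9680.
Check: Δ(0,0)·S0 + B(0,0) = 8.6805 = V0.

(0,0): Delta=-0.2565 Bond=29.9680
(1,0): Delta=-0.5982 Bond=56.0488
(1,1): Delta=-0.1634 Bond=24.3254
(2,0): Delta=-1.0000 Bond=83.8410
(2,1): Delta=-0.4887 Bond=56.2328
(2,2): Delta=-0.0748 Bond=14.2518
(3,0): Delta=-1.0000 Bond=98.0940
(3,1): Delta=-1.0000 Bond=98.0940
(3,2): Delta=-0.3494 Bond=49.2660
(3,3): Delta=0.0000 Bond=0.0000
V0=8.6805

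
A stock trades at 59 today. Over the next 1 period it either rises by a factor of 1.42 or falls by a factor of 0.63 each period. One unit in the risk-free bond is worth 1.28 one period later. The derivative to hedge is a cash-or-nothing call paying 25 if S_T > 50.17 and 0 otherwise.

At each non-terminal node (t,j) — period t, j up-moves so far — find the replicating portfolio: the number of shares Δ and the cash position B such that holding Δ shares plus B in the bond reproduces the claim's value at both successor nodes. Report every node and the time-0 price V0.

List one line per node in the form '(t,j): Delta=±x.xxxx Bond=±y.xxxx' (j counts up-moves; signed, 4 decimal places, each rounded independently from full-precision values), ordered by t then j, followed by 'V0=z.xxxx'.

Risk-neutral probability p* = (R−d)/(u−d) = (1.28−0.63)/(1.42−0.63) = 0.8228.
Terminal values V(1,·): V(1,0)=0.0000, V(1,1)=25.0000
Node (0,0) S=59.0000: V=(p*·25.0000+(1−p*)·0.0000)/1.28=16.0700; Δ=(25.0000−0.0000)/(83.7800−37.1700)=0.5364; B=V−Δ·S=-15.5756
The time-0 hedge costs 16.0700, which is the no-arbitrage price.

(0,0): Delta=0.5364 Bond=-15.5756
V0=16.0700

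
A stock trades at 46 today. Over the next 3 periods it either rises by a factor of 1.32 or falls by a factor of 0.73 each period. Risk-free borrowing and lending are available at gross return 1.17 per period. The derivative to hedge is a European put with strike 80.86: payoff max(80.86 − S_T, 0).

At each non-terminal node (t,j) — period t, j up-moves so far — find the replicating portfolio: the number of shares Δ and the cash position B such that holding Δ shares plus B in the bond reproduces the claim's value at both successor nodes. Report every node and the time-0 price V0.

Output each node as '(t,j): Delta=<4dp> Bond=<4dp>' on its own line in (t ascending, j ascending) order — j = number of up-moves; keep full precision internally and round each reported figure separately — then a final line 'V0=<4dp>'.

No-arbitrage ⇒ martingale measure with p* = (R−d)/(u−d) = 0.7458.
Payoff layer (t=3): V(3,0)=62.9652, V(3,1)=48.5023, V(3,2)=22.3502, V(3,3)=0.0000
  t=2,j=0: stock 24.5134 → up 32.3577 (V=48.5023), down 17.8948 (V=62.9652). Price 44.5977; hedge Δ=-1.0000, bond B=69.1111.
  t=2,j=1: stock 44.3256 → up 58.5098 (V=22.3502), down 32.3577 (V=48.5023). Price 24.7855; hedge Δ=-1.0000, bond B=69.1111.
  t=2,j=2: stock 80.1504 → up 105.7985 (V=0.0000), down 58.5098 (V=22.3502). Price 4.8566; hedge Δ=-0.4726, bond B=42.7383.
  t=1,j=0: stock 33.5800 → up 44.3256 (V=24.7855), down 24.5134 (V=44.5977). Price 25.4893; hedge Δ=-1.0000, bond B=59.0693.
  t=1,j=1: stock 60.7200 → up 80.1504 (V=4.8566), down 44.3256 (V=24.7855). Price 8.4814; hedge Δ=-0.5563, bond B=42.2592.
  t=0,j=0: stock 46.0000 → up 60.7200 (V=8.4814), down 33.5800 (V=25.4893). Price 10.9449; hedge Δ=-0.6267, bond B=39.7718.
The time-0 hedge costs 10.9449, which is the no-arbitrage price.

(0,0): Delta=-0.6267 Bond=39.7718
(1,0): Delta=-1.0000 Bond=59.0693
(1,1): Delta=-0.5563 Bond=42.2592
(2,0): Delta=-1.0000 Bond=69.1111
(2,1): Delta=-1.0000 Bond=69.1111
(2,2): Delta=-0.4726 Bond=42.7383
V0=10.9449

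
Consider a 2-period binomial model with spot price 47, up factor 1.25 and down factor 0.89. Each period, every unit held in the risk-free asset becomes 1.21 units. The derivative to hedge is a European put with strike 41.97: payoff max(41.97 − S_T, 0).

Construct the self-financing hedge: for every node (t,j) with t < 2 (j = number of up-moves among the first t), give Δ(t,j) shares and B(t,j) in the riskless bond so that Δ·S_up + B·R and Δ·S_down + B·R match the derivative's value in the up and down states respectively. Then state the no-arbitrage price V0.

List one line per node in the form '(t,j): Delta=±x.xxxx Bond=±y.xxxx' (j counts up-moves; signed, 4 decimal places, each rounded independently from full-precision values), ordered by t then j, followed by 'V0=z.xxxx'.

No-arbitrage ⇒ martingale measure with p* = (R−d)/(u−d) = 0.8889.
Payoff layer (t=2): V(2,0)=4.7413, V(2,1)=0.0000, V(2,2)=0.0000
Node (1,0) S=41.8300: V=(p*·0.0000+(1−p*)·4.7413)/1.21=0.4354; Δ=(0.0000−4.7413)/(52.2875−37.2287)=-0.3149; B=V−Δ·S=13.6057
Node (1,1) S=58.7500: V=(p*·0.0000+(1−p*)·0.0000)/1.21=0.0000; Δ=(0.0000−0.0000)/(73.4375−52.2875)=0.0000; B=V−Δ·S=0.0000
Node (0,0) S=47.0000: V=(p*·0.0000+(1−p*)·0.4354)/1.21=0.0400; Δ=(0.0000−0.4354)/(58.7500−41.8300)=-0.0257; B=V−Δ·S=1.2494
Self-financing check: at every node Δ·S+B equals the discounted successor values.

(0,0): Delta=-0.0257 Bond=1.2494
(1,0): Delta=-0.3149 Bond=13.6057
(1,1): Delta=0.0000 Bond=0.0000
V0=0.0400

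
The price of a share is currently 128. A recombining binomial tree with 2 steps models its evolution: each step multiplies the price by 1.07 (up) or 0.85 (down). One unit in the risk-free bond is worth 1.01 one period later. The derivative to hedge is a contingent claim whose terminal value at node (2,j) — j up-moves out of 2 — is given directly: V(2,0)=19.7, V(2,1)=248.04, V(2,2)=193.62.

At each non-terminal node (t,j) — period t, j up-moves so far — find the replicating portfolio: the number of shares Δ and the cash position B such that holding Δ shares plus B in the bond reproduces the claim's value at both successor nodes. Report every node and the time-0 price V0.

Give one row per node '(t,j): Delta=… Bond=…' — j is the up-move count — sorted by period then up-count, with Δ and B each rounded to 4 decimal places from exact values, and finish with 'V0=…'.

The replicating-portfolio and risk-neutral prices coincide; use p* = (1.01−0.85)/(1.07−0.85) = 0.7273 for the latter.
Payoff layer (t=2): V(2,0)=19.7000, V(2,1)=248.0400, V(2,2)=193.6200
  t=1,j=0: stock 108.8000 → up 116.4160 (V=248.0400), down 92.4800 (V=19.7000). Price 183.9262; hedge Δ=9.5396, bond B=-853.9829.
  t=1,j=1: stock 136.9600 → up 146.5472 (V=193.6200), down 116.4160 (V=248.0400). Price 206.3978; hedge Δ=-1.8061, bond B=453.7615.
  t=0,j=0: stock 128.0000 → up 136.9600 (V=206.3978), down 108.8000 (V=183.9262). Price 198.2863; hedge Δ=0.7980, bond B=96.1425.
Check: Δ(0,0)·S0 + B(0,0) = 198.2863 = V0.

(0,0): Delta=0.7980 Bond=96.1425
(1,0): Delta=9.5396 Bond=-853.9829
(1,1): Delta=-1.8061 Bond=453.7615
V0=198.2863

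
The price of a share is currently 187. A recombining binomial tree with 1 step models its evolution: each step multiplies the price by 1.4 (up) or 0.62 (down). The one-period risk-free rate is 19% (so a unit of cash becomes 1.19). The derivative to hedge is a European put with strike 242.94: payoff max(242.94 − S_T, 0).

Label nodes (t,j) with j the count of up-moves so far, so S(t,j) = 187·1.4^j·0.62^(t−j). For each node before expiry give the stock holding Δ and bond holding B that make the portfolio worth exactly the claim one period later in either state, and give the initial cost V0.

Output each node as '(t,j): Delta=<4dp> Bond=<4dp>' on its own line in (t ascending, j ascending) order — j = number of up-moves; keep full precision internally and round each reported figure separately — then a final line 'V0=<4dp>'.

No-arbitrage ⇒ martingale measure with p* = (R−d)/(u−d) = 0.7308.
Terminal values V(1,·): V(1,0)=127.0000, V(1,1)=0.0000
(0,0): S=187.0000. Δ = (V_up−V_dn)/(S_up−S_dn) = (0.0000−127.0000)/(261.8000−115.9400) = -0.8707. V = [p*·0.0000 + (1−p*)·127.0000]/1.19 = 28.7330. B = V − Δ·S = 191.5535.
The time-0 hedge costs 28.7330, which is the no-arbitrage price.

(0,0): Delta=-0.8707 Bond=191.5535
V0=28.7330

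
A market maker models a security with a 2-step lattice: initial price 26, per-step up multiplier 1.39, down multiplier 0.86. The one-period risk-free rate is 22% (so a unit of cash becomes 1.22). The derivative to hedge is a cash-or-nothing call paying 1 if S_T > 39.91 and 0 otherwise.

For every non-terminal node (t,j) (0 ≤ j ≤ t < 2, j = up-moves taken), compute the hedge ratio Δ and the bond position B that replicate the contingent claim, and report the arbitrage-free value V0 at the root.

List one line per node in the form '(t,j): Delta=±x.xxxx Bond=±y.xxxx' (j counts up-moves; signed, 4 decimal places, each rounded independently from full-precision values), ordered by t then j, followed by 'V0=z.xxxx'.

(0,0): Delta=0.0404 Bond=-0.7405
(1,0): Delta=0.0000 Bond=0.0000
(1,1): Delta=0.0522 Bond=-1.3300
V0=0.3100

The replicating-portfolio and risk-neutral prices coincide; use p* = (1.22−0.86)/(1.39−0.86) = 0.6792 for the latter.
Terminal payoffs: V(2,0)=0.0000, V(2,1)=0.0000, V(2,2)=1.0000
Node (1,0) S=22.3600: V=(p*·0.0000+(1−p*)·0.0000)/1.22=0.0000; Δ=(0.0000−0.0000)/(31.0804−19.2296)=0.0000; B=V−Δ·S=0.0000
Node (1,1) S=36.1400: V=(p*·1.0000+(1−p*)·0.0000)/1.22=0.5568; Δ=(1.0000−0.0000)/(50.2346−31.0804)=0.0522; B=V−Δ·S=-1.3300
Node (0,0) S=26.0000: V=(p*·0.5568+(1−p*)·0.0000)/1.22=0.3100; Δ=(0.5568−0.0000)/(36.1400−22.3600)=0.0404; B=V−Δ·S=-0.7405
Self-financing check: at every node Δ·S+B equals the discounted successor values.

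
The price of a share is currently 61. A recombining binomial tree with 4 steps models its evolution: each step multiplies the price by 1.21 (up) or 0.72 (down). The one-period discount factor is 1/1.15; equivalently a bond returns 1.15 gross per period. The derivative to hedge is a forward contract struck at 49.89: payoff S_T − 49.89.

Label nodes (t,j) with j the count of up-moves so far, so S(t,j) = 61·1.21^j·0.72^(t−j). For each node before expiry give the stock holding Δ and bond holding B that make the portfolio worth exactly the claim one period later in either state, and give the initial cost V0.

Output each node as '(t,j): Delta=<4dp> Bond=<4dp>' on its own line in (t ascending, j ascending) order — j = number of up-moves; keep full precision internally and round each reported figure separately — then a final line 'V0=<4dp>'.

No-arbitrage ⇒ martingale measure with p* = (R−d)/(u−d) = 0.8776.
Terminal values V(4,·): V(4,0)=-33.4969, V(4,1)=-22.3406, V(4,2)=-3.5916, V(4,3)=27.9170, V(4,4)=80.8689
Node (3,0) S=22.7681: V=(p*·-22.3406+(1−p*)·-33.4969)/1.15=-20.6145; Δ=(-22.3406−-33.4969)/(27.5494−16.3931)=1.0000; B=V−Δ·S=-43.3826
Node (3,1) S=38.2631: V=(p*·-3.5916+(1−p*)·-22.3406)/1.15=-5.1195; Δ=(-3.5916−-22.3406)/(46.2984−27.5494)=1.0000; B=V−Δ·S=-43.3826
Node (3,2) S=64.3033: V=(p*·27.9170+(1−p*)·-3.5916)/1.15=20.9207; Δ=(27.9170−-3.5916)/(77.8070−46.2984)=1.0000; B=V−Δ·S=-43.3826
Node (3,3) S=108.0652: V=(p*·80.8689+(1−p*)·27.9170)/1.15=64.6826; Δ=(80.8689−27.9170)/(130.7589−77.8070)=1.0000; B=V−Δ·S=-43.3826
Node (2,0) S=31.6224: V=(p*·-5.1195+(1−p*)·-20.6145)/1.15=-6.1016; Δ=(-5.1195−-20.6145)/(38.2631−22.7681)=1.0000; B=V−Δ·S=-37.7240
Node (2,1) S=53.1432: V=(p*·20.9207+(1−p*)·-5.1195)/1.15=15.4192; Δ=(20.9207−-5.1195)/(64.3033−38.2631)=1.0000; B=V−Δ·S=-37.7240
Node (2,2) S=89.3101: V=(p*·64.6826+(1−p*)·20.9207)/1.15=51.5861; Δ=(64.6826−20.9207)/(108.0652−64.3033)=1.0000; B=V−Δ·S=-37.7240
Node (1,0) S=43.9200: V=(p*·15.4192+(1−p*)·-6.1016)/1.15=11.1165; Δ=(15.4192−-6.1016)/(53.1432−31.6224)=1.0000; B=V−Δ·S=-32.8035
Node (1,1) S=73.8100: V=(p*·51.5861+(1−p*)·15.4192)/1.15=41.0065; Δ=(51.5861−15.4192)/(89.3101−53.1432)=1.0000; B=V−Δ·S=-32.8035
Node (0,0) S=61.0000: V=(p*·41.0065+(1−p*)·11.1165)/1.15=32.4752; Δ=(41.0065−11.1165)/(73.8100−43.9200)=1.0000; B=V−Δ·S=-28.5248
Root portfolio cost Δ·61+B reproduces V0=32.4752.

(0,0): Delta=1.0000 Bond=-28.5248
(1,0): Delta=1.0000 Bond=-32.8035
(1,1): Delta=1.0000 Bond=-32.8035
(2,0): Delta=1.0000 Bond=-37.7240
(2,1): Delta=1.0000 Bond=-37.7240
(2,2): Delta=1.0000 Bond=-37.7240
(3,0): Delta=1.0000 Bond=-43.3826
(3,1): Delta=1.0000 Bond=-43.3826
(3,2): Delta=1.0000 Bond=-43.3826
(3,3): Delta=1.0000 Bond=-43.3826
V0=32.4752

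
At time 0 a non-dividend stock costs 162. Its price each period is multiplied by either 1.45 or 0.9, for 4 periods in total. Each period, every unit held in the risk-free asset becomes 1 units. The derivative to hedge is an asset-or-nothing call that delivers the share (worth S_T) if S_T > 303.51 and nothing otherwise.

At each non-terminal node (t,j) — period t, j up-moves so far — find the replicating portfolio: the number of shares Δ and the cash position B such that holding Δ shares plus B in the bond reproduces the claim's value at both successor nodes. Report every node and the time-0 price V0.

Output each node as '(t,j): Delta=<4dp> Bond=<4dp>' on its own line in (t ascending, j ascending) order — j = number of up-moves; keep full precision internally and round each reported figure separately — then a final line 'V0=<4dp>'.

(0,0): Delta=0.4231 Bond=-59.0183
(1,0): Delta=0.1832 Bond=-24.0445
(1,1): Delta=1.0931 Bond=-216.4006
(2,0): Delta=0.0000 Bond=0.0000
(2,1): Delta=0.6950 Bond=-132.2448
(2,2): Delta=2.2050 Bond=-595.1017
(3,0): Delta=0.0000 Bond=0.0000
(3,1): Delta=0.0000 Bond=0.0000
(3,2): Delta=2.6364 Bond=-727.3465
(3,3): Delta=1.0000 Bond=0.0000
V0=9.5261

Risk-neutral probability p* = (R−d)/(u−d) = (1−0.9)/(1.45−0.9) = 0.1818.
At expiry t=4: V(4,0)=0.0000, V(4,1)=0.0000, V(4,2)=0.0000, V(4,3)=444.4895, V(4,4)=716.1220
  t=3,j=0: stock 118.0980 → up 171.2421 (V=0.0000), down 106.2882 (V=0.0000). Price 0.0000; hedge Δ=0.0000, bond B=0.0000.
  t=3,j=1: stock 190.2690 → up 275.8900 (V=0.0000), down 171.2421 (V=0.0000). Price 0.0000; hedge Δ=0.0000, bond B=0.0000.
  t=3,j=2: stock 306.5445 → up 444.4895 (V=444.4895), down 275.8901 (V=0.0000). Price 80.8163; hedge Δ=2.6364, bond B=-727.3465.
  t=3,j=3: stock 493.8773 → up 716.1220 (V=716.1220), down 444.4895 (V=444.4895). Price 493.8773; hedge Δ=1.0000, bond B=0.0000.
  t=2,j=0: stock 131.2200 → up 190.2690 (V=0.0000), down 118.0980 (V=0.0000). Price 0.0000; hedge Δ=0.0000, bond B=0.0000.
  t=2,j=1: stock 211.4100 → up 306.5445 (V=80.8163), down 190.2690 (V=0.0000). Price 14.6939; hedge Δ=0.6950, bond B=-132.2448.
  t=2,j=2: stock 340.6050 → up 493.8773 (V=493.8773), down 306.5445 (V=80.8163). Price 155.9183; hedge Δ=2.2050, bond B=-595.1017.
  t=1,j=0: stock 145.8000 → up 211.4100 (V=14.6939), down 131.2200 (V=0.0000). Price 2.6716; hedge Δ=0.1832, bond B=-24.0445.
  t=1,j=1: stock 234.9000 → up 340.6050 (V=155.9183), down 211.4100 (V=14.6939). Price 40.3710; hedge Δ=1.0931, bond B=-216.4006.
  t=0,j=0: stock 162.0000 → up 234.9000 (V=40.3710), down 145.8000 (V=2.6716). Price 9.5261; hedge Δ=0.4231, bond B=-59.0183.
Each (Δ,B) replicates both successor values, so the strategy is self-financing and V0 is arbitrage-free.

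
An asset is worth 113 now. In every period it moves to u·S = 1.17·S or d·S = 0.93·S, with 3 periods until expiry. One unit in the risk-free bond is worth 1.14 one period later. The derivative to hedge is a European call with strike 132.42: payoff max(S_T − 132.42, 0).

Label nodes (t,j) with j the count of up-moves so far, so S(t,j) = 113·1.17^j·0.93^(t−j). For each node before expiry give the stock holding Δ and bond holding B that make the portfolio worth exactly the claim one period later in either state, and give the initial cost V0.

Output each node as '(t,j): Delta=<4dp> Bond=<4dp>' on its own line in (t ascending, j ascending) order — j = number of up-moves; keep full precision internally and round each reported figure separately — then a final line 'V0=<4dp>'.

The replicating-portfolio and risk-neutral prices coincide; use p* = (1.14−0.93)/(1.17−0.93) = 0.8750 for the latter.
At expiry t=3: V(3,0)=0.0000, V(3,1)=0.0000, V(3,2)=11.4377, V(3,3)=48.5623
(2,0): S=97.7337. Δ = (V_up−V_dn)/(S_up−S_dn) = (0.0000−0.0000)/(114.3484−90.8923) = 0.0000. V = [p*·0.0000 + (1−p*)·0.0000]/1.14 = 0.0000. B = V − Δ·S = 0.0000.
(2,1): S=122.9553. Δ = (V_up−V_dn)/(S_up−S_dn) = (11.4377−0.0000)/(143.8577−114.3484) = 0.3876. V = [p*·11.4377 + (1−p*)·0.0000]/1.14 = 8.7789. B = V − Δ·S = -38.8782.
(2,2): S=154.6857. Δ = (V_up−V_dn)/(S_up−S_dn) = (48.5623−11.4377)/(180.9823−143.8577) = 1.0000. V = [p*·48.5623 + (1−p*)·11.4377]/1.14 = 38.5278. B = V − Δ·S = -116.1579.
(1,0): S=105.0900. Δ = (V_up−V_dn)/(S_up−S_dn) = (8.7789−0.0000)/(122.9553−97.7337) = 0.3481. V = [p*·8.7789 + (1−p*)·0.0000]/1.14 = 6.7382. B = V − Δ·S = -29.8407.
(1,1): S=132.2100. Δ = (V_up−V_dn)/(S_up−S_dn) = (38.5278−8.7789)/(154.6857−122.9553) = 0.9376. V = [p*·38.5278 + (1−p*)·8.7789]/1.14 = 30.5344. B = V − Δ·S = -93.4192.
(0,0): S=113.0000. Δ = (V_up−V_dn)/(S_up−S_dn) = (30.5344−6.7382)/(132.2100−105.0900) = 0.8774. V = [p*·30.5344 + (1−p*)·6.7382]/1.14 = 24.1753. B = V − Δ·S = -74.9754.
Each (Δ,B) replicates both successor values, so the strategy is self-financing and V0 is arbitrage-free.

(0,0): Delta=0.8774 Bond=-74.9754
(1,0): Delta=0.3481 Bond=-29.8407
(1,1): Delta=0.9376 Bond=-93.4192
(2,0): Delta=0.0000 Bond=0.0000
(2,1): Delta=0.3876 Bond=-38.8782
(2,2): Delta=1.0000 Bond=-116.1579
V0=24.1753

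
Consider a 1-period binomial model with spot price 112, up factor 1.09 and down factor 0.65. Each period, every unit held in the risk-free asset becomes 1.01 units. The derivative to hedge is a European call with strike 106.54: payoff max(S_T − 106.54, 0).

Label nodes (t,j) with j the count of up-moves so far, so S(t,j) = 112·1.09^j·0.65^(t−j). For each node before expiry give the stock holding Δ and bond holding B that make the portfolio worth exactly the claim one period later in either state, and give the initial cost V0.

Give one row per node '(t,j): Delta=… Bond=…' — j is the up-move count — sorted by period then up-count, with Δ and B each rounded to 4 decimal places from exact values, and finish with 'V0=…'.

Since d<R<u, set p* = (R−d)/(u−d) = 0.8182; price each node as the discounted p*-expectation of its children.
Payoff layer (t=1): V(1,0)=0.0000, V(1,1)=15.5400
Node (0,0) S=112.0000: V=(p*·15.5400+(1−p*)·0.0000)/1.01=12.5887; Δ=(15.5400−0.0000)/(122.0800−72.8000)=0.3153; B=V−Δ·S=-22.7295
Root portfolio cost Δ·112+B reproduces V0=12.5887.

(0,0): Delta=0.3153 Bond=-22.7295
V0=12.5887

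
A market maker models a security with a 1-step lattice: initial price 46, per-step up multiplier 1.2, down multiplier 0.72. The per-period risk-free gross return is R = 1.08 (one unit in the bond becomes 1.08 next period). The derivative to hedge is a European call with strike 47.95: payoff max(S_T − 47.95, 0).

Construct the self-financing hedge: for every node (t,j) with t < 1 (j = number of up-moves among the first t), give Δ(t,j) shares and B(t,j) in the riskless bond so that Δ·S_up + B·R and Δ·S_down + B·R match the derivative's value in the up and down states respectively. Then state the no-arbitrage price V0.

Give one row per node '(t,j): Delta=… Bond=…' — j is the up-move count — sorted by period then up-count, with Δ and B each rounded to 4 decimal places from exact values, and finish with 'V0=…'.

No-arbitrage ⇒ martingale measure with p* = (R−d)/(u−d) = 0.7500.
At expiry t=1: V(1,0)=0.0000, V(1,1)=7.2500
(0,0): S=46.0000. Δ = (V_up−V_dn)/(S_up−S_dn) = (7.2500−0.0000)/(55.2000−33.1200) = 0.3284. V = [p*·7.2500 + (1−p*)·0.0000]/1.08 = 5.0347. B = V − Δ·S = -10.0694.
Self-financing check: at every node Δ·S+B equals the discounted successor values.

(0,0): Delta=0.3284 Bond=-10.0694
V0=5.0347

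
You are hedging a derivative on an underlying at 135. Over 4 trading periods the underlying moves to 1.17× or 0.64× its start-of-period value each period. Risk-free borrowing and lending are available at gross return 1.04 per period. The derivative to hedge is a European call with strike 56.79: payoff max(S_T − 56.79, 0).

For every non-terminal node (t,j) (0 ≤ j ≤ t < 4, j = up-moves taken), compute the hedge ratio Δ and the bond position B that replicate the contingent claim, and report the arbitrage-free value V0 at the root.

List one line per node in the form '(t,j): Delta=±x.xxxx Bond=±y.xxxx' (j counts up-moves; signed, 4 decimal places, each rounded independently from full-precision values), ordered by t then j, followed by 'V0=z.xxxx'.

Under the risk-neutral measure, an up-move has probability p* = (R−d)/(u−d) = 0.7547 and values discount at R = 1.04.
Payoff layer (t=4): V(4,0)=0.0000, V(4,1)=0.0000, V(4,2)=18.9047, V(4,3)=81.5894, V(4,4)=196.1848
  t=3,j=0: stock 35.3894 → up 41.4056 (V=0.0000), down 22.6492 (V=0.0000). Price 0.0000; hedge Δ=0.0000, bond B=0.0000.
  t=3,j=1: stock 64.6963 → up 75.6947 (V=18.9047), down 41.4056 (V=0.0000). Price 13.7189; hedge Δ=0.5513, bond B=-21.9503.
  t=3,j=2: stock 118.2730 → up 138.3794 (V=81.5894), down 75.6947 (V=18.9047). Price 63.6672; hedge Δ=1.0000, bond B=-54.6058.
  t=3,j=3: stock 216.2178 → up 252.9748 (V=196.1848), down 138.3794 (V=81.5894). Price 161.6120; hedge Δ=1.0000, bond B=-54.6058.
  t=2,j=0: stock 55.2960 → up 64.6963 (V=13.7189), down 35.3894 (V=0.0000). Price 9.9557; hedge Δ=0.4681, bond B=-15.9291.
  t=2,j=1: stock 101.0880 → up 118.2730 (V=63.6672), down 64.6963 (V=13.7189). Price 49.4382; hedge Δ=0.9323, bond B=-44.8038.
  t=2,j=2: stock 184.8015 → up 216.2178 (V=161.6120), down 118.2730 (V=63.6672). Price 132.2960; hedge Δ=1.0000, bond B=-52.5055.
  t=1,j=0: stock 86.4000 → up 101.0880 (V=49.4382), down 55.2960 (V=9.9557). Price 38.2248; hedge Δ=0.8622, bond B=-36.2705.
  t=1,j=1: stock 157.9500 → up 184.8015 (V=132.2960), down 101.0880 (V=49.4382). Price 107.6657; hedge Δ=0.9898, bond B=-48.6696.
  t=0,j=0: stock 135.0000 → up 157.9500 (V=107.6657), down 86.4000 (V=38.2248). Price 87.1472; hedge Δ=0.9705, bond B=-43.8734.
Root portfolio cost Δ·135+B reproduces V0=87.1472.

(0,0): Delta=0.9705 Bond=-43.8734
(1,0): Delta=0.8622 Bond=-36.2705
(1,1): Delta=0.9898 Bond=-48.6696
(2,0): Delta=0.4681 Bond=-15.9291
(2,1): Delta=0.9323 Bond=-44.8038
(2,2): Delta=1.0000 Bond=-52.5055
(3,0): Delta=0.0000 Bond=0.0000
(3,1): Delta=0.5513 Bond=-21.9503
(3,2): Delta=1.0000 Bond=-54.6058
(3,3): Delta=1.0000 Bond=-54.6058
V0=87.1472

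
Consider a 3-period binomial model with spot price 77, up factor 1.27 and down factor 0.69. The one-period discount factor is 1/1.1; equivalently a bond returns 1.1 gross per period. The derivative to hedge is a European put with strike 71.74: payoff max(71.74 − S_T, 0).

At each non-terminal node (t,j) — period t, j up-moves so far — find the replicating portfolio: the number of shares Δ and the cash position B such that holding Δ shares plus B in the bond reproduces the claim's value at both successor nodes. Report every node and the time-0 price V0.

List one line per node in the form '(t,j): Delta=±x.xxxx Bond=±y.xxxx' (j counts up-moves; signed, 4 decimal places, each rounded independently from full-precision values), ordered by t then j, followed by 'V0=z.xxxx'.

Risk-neutral probability p* = (R−d)/(u−d) = (1.1−0.69)/(1.27−0.69) = 0.7069.
Terminal payoffs: V(3,0)=46.4448, V(3,1)=25.1822, V(3,2)=0.0000, V(3,3)=0.0000
Node (2,0) S=36.6597: V=(p*·25.1822+(1−p*)·46.4448)/1.1=28.5585; Δ=(25.1822−46.4448)/(46.5578−25.2952)=-1.0000; B=V−Δ·S=65.2182
Node (2,1) S=67.4751: V=(p*·0.0000+(1−p*)·25.1822)/1.1=6.7100; Δ=(0.0000−25.1822)/(85.6934−46.5578)=-0.6435; B=V−Δ·S=50.1275
Node (2,2) S=124.1933: V=(p*·0.0000+(1−p*)·0.0000)/1.1=0.0000; Δ=(0.0000−0.0000)/(157.7255−85.6934)=0.0000; B=V−Δ·S=0.0000
Node (1,0) S=53.1300: V=(p*·6.7100+(1−p*)·28.5585)/1.1=11.9217; Δ=(6.7100−28.5585)/(67.4751−36.6597)=-0.7090; B=V−Δ·S=49.5915
Node (1,1) S=97.7900: V=(p*·0.0000+(1−p*)·6.7100)/1.1=1.7879; Δ=(0.0000−6.7100)/(124.1933−67.4751)=-0.1183; B=V−Δ·S=13.3569
Node (0,0) S=77.0000: V=(p*·1.7879+(1−p*)·11.9217)/1.1=4.3256; Δ=(1.7879−11.9217)/(97.7900−53.1300)=-0.2269; B=V−Δ·S=21.7976
Check: Δ(0,0)·S0 + B(0,0) = 4.3256 = V0.

(0,0): Delta=-0.2269 Bond=21.7976
(1,0): Delta=-0.7090 Bond=49.5915
(1,1): Delta=-0.1183 Bond=13.3569
(2,0): Delta=-1.0000 Bond=65.2182
(2,1): Delta=-0.6435 Bond=50.1275
(2,2): Delta=0.0000 Bond=0.0000
V0=4.3256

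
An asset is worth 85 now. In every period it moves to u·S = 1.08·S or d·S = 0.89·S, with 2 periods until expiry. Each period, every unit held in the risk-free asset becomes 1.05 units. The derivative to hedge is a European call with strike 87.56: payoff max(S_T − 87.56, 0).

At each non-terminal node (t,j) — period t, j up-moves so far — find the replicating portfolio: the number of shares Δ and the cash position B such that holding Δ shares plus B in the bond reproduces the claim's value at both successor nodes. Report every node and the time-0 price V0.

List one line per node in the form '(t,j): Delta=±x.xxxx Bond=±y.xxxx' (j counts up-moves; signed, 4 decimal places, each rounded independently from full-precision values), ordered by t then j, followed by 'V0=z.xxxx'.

Risk-neutral probability p* = (R−d)/(u−d) = (1.05−0.89)/(1.08−0.89) = 0.8421.
At expiry t=2: V(2,0)=0.0000, V(2,1)=0.0000, V(2,2)=11.5840
Node (1,0) S=75.6500: V=(p*·0.0000+(1−p*)·0.0000)/1.05=0.0000; Δ=(0.0000−0.0000)/(81.7020−67.3285)=0.0000; B=V−Δ·S=0.0000
Node (1,1) S=91.8000: V=(p*·11.5840+(1−p*)·0.0000)/1.05=9.2904; Δ=(11.5840−0.0000)/(99.1440−81.7020)=0.6641; B=V−Δ·S=-51.6780
Node (0,0) S=85.0000: V=(p*·9.2904+(1−p*)·0.0000)/1.05=7.4510; Δ=(9.2904−0.0000)/(91.8000−75.6500)=0.5753; B=V−Δ·S=-41.4460
The time-0 hedge costs 7.4510, which is the no-arbitrage price.

(0,0): Delta=0.5753 Bond=-41.4460
(1,0): Delta=0.0000 Bond=0.0000
(1,1): Delta=0.6641 Bond=-51.6780
V0=7.4510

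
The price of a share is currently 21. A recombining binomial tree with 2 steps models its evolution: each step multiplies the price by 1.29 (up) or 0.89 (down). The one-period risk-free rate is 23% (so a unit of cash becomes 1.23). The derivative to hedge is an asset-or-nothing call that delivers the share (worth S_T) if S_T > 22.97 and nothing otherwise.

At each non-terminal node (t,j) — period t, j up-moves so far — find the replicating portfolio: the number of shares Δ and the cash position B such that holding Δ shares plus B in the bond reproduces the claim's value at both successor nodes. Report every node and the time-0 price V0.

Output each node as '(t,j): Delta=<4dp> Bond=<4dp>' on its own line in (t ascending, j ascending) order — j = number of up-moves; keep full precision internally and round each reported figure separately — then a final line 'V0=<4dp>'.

The replicating-portfolio and risk-neutral prices coincide; use p* = (1.23−0.89)/(1.29−0.89) = 0.8500 for the latter.
Terminal values V(2,·): V(2,0)=0.0000, V(2,1)=24.1101, V(2,2)=34.9461
  t=1,j=0: stock 18.6900 → up 24.1101 (V=24.1101), down 16.6341 (V=0.0000). Price 16.6615; hedge Δ=3.2250, bond B=-43.6138.
  t=1,j=1: stock 27.0900 → up 34.9461 (V=34.9461), down 24.1101 (V=24.1101). Price 27.0900; hedge Δ=1.0000, bond B=0.0000.
  t=0,j=0: stock 21.0000 → up 27.0900 (V=27.0900), down 18.6900 (V=16.6615). Price 20.7526; hedge Δ=1.2415, bond B=-5.3188.
Check: Δ(0,0)·S0 + B(0,0) = 20.7526 = V0.

(0,0): Delta=1.2415 Bond=-5.3188
(1,0): Delta=3.2250 Bond=-43.6138
(1,1): Delta=1.0000 Bond=0.0000
V0=20.7526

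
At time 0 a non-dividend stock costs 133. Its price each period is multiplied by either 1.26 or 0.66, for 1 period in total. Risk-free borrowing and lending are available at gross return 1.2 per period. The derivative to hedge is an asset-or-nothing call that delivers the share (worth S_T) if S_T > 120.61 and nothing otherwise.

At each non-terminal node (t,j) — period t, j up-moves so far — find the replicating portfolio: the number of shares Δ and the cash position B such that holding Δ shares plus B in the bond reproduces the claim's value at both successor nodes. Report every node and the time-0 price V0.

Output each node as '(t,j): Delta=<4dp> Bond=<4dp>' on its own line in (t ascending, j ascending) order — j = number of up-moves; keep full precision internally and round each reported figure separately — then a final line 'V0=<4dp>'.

The replicating-portfolio and risk-neutral prices coincide; use p* = (1.2−0.66)/(1.26−0.66) = 0.9000 for the latter.
Terminal payoffs: V(1,0)=0.0000, V(1,1)=167.5800
  t=0,j=0: stock 133.0000 → up 167.5800 (V=167.5800), down 87.7800 (V=0.0000). Price 125.6850; hedge Δ=2.1000, bond B=-153.6150.
Check: Δ(0,0)·S0 + B(0,0) = 125.6850 = V0.

(0,0): Delta=2.1000 Bond=-153.6150
V0=125.6850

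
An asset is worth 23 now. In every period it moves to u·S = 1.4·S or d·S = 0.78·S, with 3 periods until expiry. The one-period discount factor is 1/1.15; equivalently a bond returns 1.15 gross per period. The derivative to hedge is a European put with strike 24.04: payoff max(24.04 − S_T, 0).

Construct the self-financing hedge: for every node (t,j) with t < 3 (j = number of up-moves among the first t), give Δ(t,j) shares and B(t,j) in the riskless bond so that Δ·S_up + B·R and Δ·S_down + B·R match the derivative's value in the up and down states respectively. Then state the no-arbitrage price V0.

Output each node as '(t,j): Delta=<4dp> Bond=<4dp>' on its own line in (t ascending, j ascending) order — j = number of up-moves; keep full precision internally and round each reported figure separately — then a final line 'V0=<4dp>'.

Risk-neutral probability p* = (R−d)/(u−d) = (1.15−0.78)/(1.4−0.78) = 0.5968.
At expiry t=3: V(3,0)=13.1253, V(3,1)=4.4495, V(3,2)=0.0000, V(3,3)=0.0000
Node (2,0) S=13.9932: V=(p*·4.4495+(1−p*)·13.1253)/1.15=6.9111; Δ=(4.4495−13.1253)/(19.5905−10.9147)=-1.0000; B=V−Δ·S=20.9043
Node (2,1) S=25.1160: V=(p*·0.0000+(1−p*)·4.4495)/1.15=1.5601; Δ=(0.0000−4.4495)/(35.1624−19.5905)=-0.2857; B=V−Δ·S=8.7368
Node (2,2) S=45.0800: V=(p*·0.0000+(1−p*)·0.0000)/1.15=0.0000; Δ=(0.0000−0.0000)/(63.1120−35.1624)=0.0000; B=V−Δ·S=0.0000
Node (1,0) S=17.9400: V=(p*·1.5601+(1−p*)·6.9111)/1.15=3.2329; Δ=(1.5601−6.9111)/(25.1160−13.9932)=-0.4811; B=V−Δ·S=11.8635
Node (1,1) S=32.2000: V=(p*·0.0000+(1−p*)·1.5601)/1.15=0.5470; Δ=(0.0000−1.5601)/(45.0800−25.1160)=-0.0781; B=V−Δ·S=3.0634
Node (0,0) S=23.0000: V=(p*·0.5470+(1−p*)·3.2329)/1.15=1.4174; Δ=(0.5470−3.2329)/(32.2000−17.9400)=-0.1883; B=V−Δ·S=5.7494
Each (Δ,B) replicates both successor values, so the strategy is self-financing and V0 is arbitrage-free.

(0,0): Delta=-0.1883 Bond=5.7494
(1,0): Delta=-0.4811 Bond=11.8635
(1,1): Delta=-0.0781 Bond=3.0634
(2,0): Delta=-1.0000 Bond=20.9043
(2,1): Delta=-0.2857 Bond=8.7368
(2,2): Delta=0.0000 Bond=0.0000
V0=1.4174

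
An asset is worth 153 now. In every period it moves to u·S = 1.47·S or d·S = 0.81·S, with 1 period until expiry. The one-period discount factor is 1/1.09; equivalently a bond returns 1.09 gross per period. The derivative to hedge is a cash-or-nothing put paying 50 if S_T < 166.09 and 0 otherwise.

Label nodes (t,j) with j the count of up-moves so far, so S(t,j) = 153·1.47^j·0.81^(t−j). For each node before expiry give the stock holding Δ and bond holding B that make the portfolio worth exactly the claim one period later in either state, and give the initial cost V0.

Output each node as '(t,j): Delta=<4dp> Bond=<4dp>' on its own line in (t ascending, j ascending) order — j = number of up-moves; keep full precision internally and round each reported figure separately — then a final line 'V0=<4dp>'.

Risk-neutral probability p* = (R−d)/(u−d) = (1.09−0.81)/(1.47−0.81) = 0.4242.
Payoff layer (t=1): V(1,0)=50.0000, V(1,1)=0.0000
Node (0,0) S=153.0000: V=(p*·0.0000+(1−p*)·50.0000)/1.09=26.4109; Δ=(0.0000−50.0000)/(224.9100−123.9300)=-0.4951; B=V−Δ·S=102.1685
Each (Δ,B) replicates both successor values, so the strategy is self-financing and V0 is arbitrage-free.

(0,0): Delta=-0.4951 Bond=102.1685
V0=26.4109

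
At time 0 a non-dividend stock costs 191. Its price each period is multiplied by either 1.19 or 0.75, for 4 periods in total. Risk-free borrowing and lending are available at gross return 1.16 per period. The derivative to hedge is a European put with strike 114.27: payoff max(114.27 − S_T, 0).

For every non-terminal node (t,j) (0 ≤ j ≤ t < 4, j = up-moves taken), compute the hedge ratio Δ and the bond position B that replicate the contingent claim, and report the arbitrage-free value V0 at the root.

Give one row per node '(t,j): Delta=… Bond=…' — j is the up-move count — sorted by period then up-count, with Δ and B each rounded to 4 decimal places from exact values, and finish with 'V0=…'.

(0,0): Delta=-0.0019 Bond=0.3768
(1,0): Delta=-0.0295 Bond=4.3874
(1,1): Delta=-0.0006 Bond=0.1481
(2,0): Delta=-0.3564 Bond=40.2174
(2,1): Delta=-0.0144 Bond=2.5191
(2,2): Delta=0.0000 Bond=0.0000
(3,0): Delta=-1.0000 Bond=98.5086
(3,1): Delta=-0.3268 Bond=42.8578
(3,2): Delta=0.0000 Bond=0.0000
(3,3): Delta=0.0000 Bond=0.0000
V0=0.0126

Risk-neutral probability p* = (R−d)/(u−d) = (1.16−0.75)/(1.19−0.75) = 0.9318.
Payoff layer (t=4): V(4,0)=53.8364, V(4,1)=18.3820, V(4,2)=0.0000, V(4,3)=0.0000, V(4,4)=0.0000
  t=3,j=0: stock 80.5781 → up 95.8880 (V=18.3820), down 60.4336 (V=53.8364). Price 17.9305; hedge Δ=-1.0000, bond B=98.5086.
  t=3,j=1: stock 127.8506 → up 152.1422 (V=0.0000), down 95.8880 (V=18.3820). Price 1.0804; hedge Δ=-0.3268, bond B=42.8578.
  t=3,j=2: stock 202.8563 → up 241.3990 (V=0.0000), down 152.1422 (V=0.0000). Price 0.0000; hedge Δ=0.0000, bond B=0.0000.
  t=3,j=3: stock 321.8654 → up 383.0198 (V=0.0000), down 241.3990 (V=0.0000). Price 0.0000; hedge Δ=0.0000, bond B=0.0000.
  t=2,j=0: stock 107.4375 → up 127.8506 (V=1.0804), down 80.5781 (V=17.9305). Price 1.9218; hedge Δ=-0.3564, bond B=40.2174.
  t=2,j=1: stock 170.4675 → up 202.8563 (V=0.0000), down 127.8506 (V=1.0804). Price 0.0635; hedge Δ=-0.0144, bond B=2.5191.
  t=2,j=2: stock 270.4751 → up 321.8654 (V=0.0000), down 202.8563 (V=0.0000). Price 0.0000; hedge Δ=0.0000, bond B=0.0000.
  t=1,j=0: stock 143.2500 → up 170.4675 (V=0.0635), down 107.4375 (V=1.9218). Price 0.1640; hedge Δ=-0.0295, bond B=4.3874.
  t=1,j=1: stock 227.2900 → up 270.4751 (V=0.0000), down 170.4675 (V=0.0635). Price 0.0037; hedge Δ=-0.0006, bond B=0.1481.
  t=0,j=0: stock 191.0000 → up 227.2900 (V=0.0037), down 143.2500 (V=0.1640). Price 0.0126; hedge Δ=-0.0019, bond B=0.3768.
Root portfolio cost Δ·191+B reproduces V0=0.0126.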